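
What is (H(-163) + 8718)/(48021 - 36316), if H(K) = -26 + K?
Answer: 8529/11705 ≈ 0.72866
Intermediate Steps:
(H(-163) + 8718)/(48021 - 36316) = ((-26 - 163) + 8718)/(48021 - 36316) = (-189 + 8718)/11705 = 8529*(1/11705) = 8529/11705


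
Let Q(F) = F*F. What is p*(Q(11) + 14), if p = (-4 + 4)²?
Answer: 0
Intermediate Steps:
Q(F) = F²
p = 0 (p = 0² = 0)
p*(Q(11) + 14) = 0*(11² + 14) = 0*(121 + 14) = 0*135 = 0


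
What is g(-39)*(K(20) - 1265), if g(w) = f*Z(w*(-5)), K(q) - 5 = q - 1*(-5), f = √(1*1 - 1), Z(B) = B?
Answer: 0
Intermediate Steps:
f = 0 (f = √(1 - 1) = √0 = 0)
K(q) = 10 + q (K(q) = 5 + (q - 1*(-5)) = 5 + (q + 5) = 5 + (5 + q) = 10 + q)
g(w) = 0 (g(w) = 0*(w*(-5)) = 0*(-5*w) = 0)
g(-39)*(K(20) - 1265) = 0*((10 + 20) - 1265) = 0*(30 - 1265) = 0*(-1235) = 0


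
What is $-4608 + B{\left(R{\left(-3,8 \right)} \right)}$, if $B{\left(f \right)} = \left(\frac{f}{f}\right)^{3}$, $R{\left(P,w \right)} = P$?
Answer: $-4607$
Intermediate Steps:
$B{\left(f \right)} = 1$ ($B{\left(f \right)} = 1^{3} = 1$)
$-4608 + B{\left(R{\left(-3,8 \right)} \right)} = -4608 + 1 = -4607$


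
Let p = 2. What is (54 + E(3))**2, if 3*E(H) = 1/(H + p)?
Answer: 657721/225 ≈ 2923.2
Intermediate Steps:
E(H) = 1/(3*(2 + H)) (E(H) = 1/(3*(H + 2)) = 1/(3*(2 + H)))
(54 + E(3))**2 = (54 + 1/(3*(2 + 3)))**2 = (54 + (1/3)/5)**2 = (54 + (1/3)*(1/5))**2 = (54 + 1/15)**2 = (811/15)**2 = 657721/225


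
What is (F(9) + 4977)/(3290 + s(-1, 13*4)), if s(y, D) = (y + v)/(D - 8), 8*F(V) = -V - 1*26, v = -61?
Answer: 437591/289396 ≈ 1.5121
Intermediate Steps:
F(V) = -13/4 - V/8 (F(V) = (-V - 1*26)/8 = (-V - 26)/8 = (-26 - V)/8 = -13/4 - V/8)
s(y, D) = (-61 + y)/(-8 + D) (s(y, D) = (y - 61)/(D - 8) = (-61 + y)/(-8 + D))
(F(9) + 4977)/(3290 + s(-1, 13*4)) = ((-13/4 - ⅛*9) + 4977)/(3290 + (-61 - 1)/(-8 + 13*4)) = ((-13/4 - 9/8) + 4977)/(3290 - 62/(-8 + 52)) = (-35/8 + 4977)/(3290 - 62/44) = 39781/(8*(3290 + (1/44)*(-62))) = 39781/(8*(3290 - 31/22)) = 39781/(8*(72349/22)) = (39781/8)*(22/72349) = 437591/289396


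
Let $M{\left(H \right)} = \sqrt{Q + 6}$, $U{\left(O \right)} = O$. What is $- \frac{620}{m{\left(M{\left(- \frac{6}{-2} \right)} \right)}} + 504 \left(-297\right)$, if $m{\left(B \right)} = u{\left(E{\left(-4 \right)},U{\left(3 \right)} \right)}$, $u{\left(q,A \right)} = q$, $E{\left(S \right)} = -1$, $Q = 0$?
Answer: $-149068$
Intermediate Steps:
$M{\left(H \right)} = \sqrt{6}$ ($M{\left(H \right)} = \sqrt{0 + 6} = \sqrt{6}$)
$m{\left(B \right)} = -1$
$- \frac{620}{m{\left(M{\left(- \frac{6}{-2} \right)} \right)}} + 504 \left(-297\right) = - \frac{620}{-1} + 504 \left(-297\right) = \left(-620\right) \left(-1\right) - 149688 = 620 - 149688 = -149068$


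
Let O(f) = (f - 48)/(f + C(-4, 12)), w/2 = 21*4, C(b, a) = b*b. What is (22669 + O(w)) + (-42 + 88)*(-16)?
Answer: 504474/23 ≈ 21934.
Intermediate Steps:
C(b, a) = b²
w = 168 (w = 2*(21*4) = 2*84 = 168)
O(f) = (-48 + f)/(16 + f) (O(f) = (f - 48)/(f + (-4)²) = (-48 + f)/(f + 16) = (-48 + f)/(16 + f))
(22669 + O(w)) + (-42 + 88)*(-16) = (22669 + (-48 + 168)/(16 + 168)) + (-42 + 88)*(-16) = (22669 + 120/184) + 46*(-16) = (22669 + (1/184)*120) - 736 = (22669 + 15/23) - 736 = 521402/23 - 736 = 504474/23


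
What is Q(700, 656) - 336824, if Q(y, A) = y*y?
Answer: 153176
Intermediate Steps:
Q(y, A) = y²
Q(700, 656) - 336824 = 700² - 336824 = 490000 - 336824 = 153176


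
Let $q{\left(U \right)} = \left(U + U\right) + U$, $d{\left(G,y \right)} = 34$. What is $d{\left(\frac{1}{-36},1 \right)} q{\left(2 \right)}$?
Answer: $204$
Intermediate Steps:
$q{\left(U \right)} = 3 U$ ($q{\left(U \right)} = 2 U + U = 3 U$)
$d{\left(\frac{1}{-36},1 \right)} q{\left(2 \right)} = 34 \cdot 3 \cdot 2 = 34 \cdot 6 = 204$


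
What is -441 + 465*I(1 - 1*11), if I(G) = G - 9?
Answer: -9276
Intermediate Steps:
I(G) = -9 + G
-441 + 465*I(1 - 1*11) = -441 + 465*(-9 + (1 - 1*11)) = -441 + 465*(-9 + (1 - 11)) = -441 + 465*(-9 - 10) = -441 + 465*(-19) = -441 - 8835 = -9276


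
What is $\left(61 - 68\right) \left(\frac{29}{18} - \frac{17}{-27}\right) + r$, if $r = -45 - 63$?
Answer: $- \frac{6679}{54} \approx -123.69$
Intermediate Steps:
$r = -108$
$\left(61 - 68\right) \left(\frac{29}{18} - \frac{17}{-27}\right) + r = \left(61 - 68\right) \left(\frac{29}{18} - \frac{17}{-27}\right) - 108 = - 7 \left(29 \cdot \frac{1}{18} - - \frac{17}{27}\right) - 108 = - 7 \left(\frac{29}{18} + \frac{17}{27}\right) - 108 = \left(-7\right) \frac{121}{54} - 108 = - \frac{847}{54} - 108 = - \frac{6679}{54}$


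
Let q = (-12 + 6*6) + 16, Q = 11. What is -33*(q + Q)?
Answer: -1683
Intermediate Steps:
q = 40 (q = (-12 + 36) + 16 = 24 + 16 = 40)
-33*(q + Q) = -33*(40 + 11) = -33*51 = -1683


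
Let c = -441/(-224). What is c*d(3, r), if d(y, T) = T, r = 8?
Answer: 63/4 ≈ 15.750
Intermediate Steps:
c = 63/32 (c = -441*(-1/224) = 63/32 ≈ 1.9688)
c*d(3, r) = (63/32)*8 = 63/4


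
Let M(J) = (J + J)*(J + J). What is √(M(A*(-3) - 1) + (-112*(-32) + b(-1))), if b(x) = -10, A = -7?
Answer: √5174 ≈ 71.931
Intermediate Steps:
M(J) = 4*J² (M(J) = (2*J)*(2*J) = 4*J²)
√(M(A*(-3) - 1) + (-112*(-32) + b(-1))) = √(4*(-7*(-3) - 1)² + (-112*(-32) - 10)) = √(4*(21 - 1)² + (3584 - 10)) = √(4*20² + 3574) = √(4*400 + 3574) = √(1600 + 3574) = √5174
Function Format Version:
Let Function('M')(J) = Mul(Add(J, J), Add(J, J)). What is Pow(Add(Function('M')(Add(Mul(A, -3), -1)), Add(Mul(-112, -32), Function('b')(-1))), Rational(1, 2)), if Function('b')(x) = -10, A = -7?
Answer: Pow(5174, Rational(1, 2)) ≈ 71.931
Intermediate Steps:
Function('M')(J) = Mul(4, Pow(J, 2)) (Function('M')(J) = Mul(Mul(2, J), Mul(2, J)) = Mul(4, Pow(J, 2)))
Pow(Add(Function('M')(Add(Mul(A, -3), -1)), Add(Mul(-112, -32), Function('b')(-1))), Rational(1, 2)) = Pow(Add(Mul(4, Pow(Add(Mul(-7, -3), -1), 2)), Add(Mul(-112, -32), -10)), Rational(1, 2)) = Pow(Add(Mul(4, Pow(Add(21, -1), 2)), Add(3584, -10)), Rational(1, 2)) = Pow(Add(Mul(4, Pow(20, 2)), 3574), Rational(1, 2)) = Pow(Add(Mul(4, 400), 3574), Rational(1, 2)) = Pow(Add(1600, 3574), Rational(1, 2)) = Pow(5174, Rational(1, 2))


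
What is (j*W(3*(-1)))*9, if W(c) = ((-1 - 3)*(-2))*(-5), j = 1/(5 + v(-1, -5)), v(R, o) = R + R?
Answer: -120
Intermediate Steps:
v(R, o) = 2*R
j = ⅓ (j = 1/(5 + 2*(-1)) = 1/(5 - 2) = 1/3 = ⅓ ≈ 0.33333)
W(c) = -40 (W(c) = -4*(-2)*(-5) = 8*(-5) = -40)
(j*W(3*(-1)))*9 = ((⅓)*(-40))*9 = -40/3*9 = -120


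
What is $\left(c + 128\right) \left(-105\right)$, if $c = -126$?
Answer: $-210$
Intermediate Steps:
$\left(c + 128\right) \left(-105\right) = \left(-126 + 128\right) \left(-105\right) = 2 \left(-105\right) = -210$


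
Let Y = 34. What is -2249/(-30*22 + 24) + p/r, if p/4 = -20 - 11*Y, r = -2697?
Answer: 785321/190588 ≈ 4.1205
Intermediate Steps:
p = -1576 (p = 4*(-20 - 11*34) = 4*(-20 - 374) = 4*(-394) = -1576)
-2249/(-30*22 + 24) + p/r = -2249/(-30*22 + 24) - 1576/(-2697) = -2249/(-660 + 24) - 1576*(-1/2697) = -2249/(-636) + 1576/2697 = -2249*(-1/636) + 1576/2697 = 2249/636 + 1576/2697 = 785321/190588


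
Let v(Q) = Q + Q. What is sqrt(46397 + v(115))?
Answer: sqrt(46627) ≈ 215.93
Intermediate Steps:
v(Q) = 2*Q
sqrt(46397 + v(115)) = sqrt(46397 + 2*115) = sqrt(46397 + 230) = sqrt(46627)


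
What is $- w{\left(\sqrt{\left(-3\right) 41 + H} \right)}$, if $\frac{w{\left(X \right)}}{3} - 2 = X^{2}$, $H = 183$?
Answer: $-186$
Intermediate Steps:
$w{\left(X \right)} = 6 + 3 X^{2}$
$- w{\left(\sqrt{\left(-3\right) 41 + H} \right)} = - (6 + 3 \left(\sqrt{\left(-3\right) 41 + 183}\right)^{2}) = - (6 + 3 \left(\sqrt{-123 + 183}\right)^{2}) = - (6 + 3 \left(\sqrt{60}\right)^{2}) = - (6 + 3 \left(2 \sqrt{15}\right)^{2}) = - (6 + 3 \cdot 60) = - (6 + 180) = \left(-1\right) 186 = -186$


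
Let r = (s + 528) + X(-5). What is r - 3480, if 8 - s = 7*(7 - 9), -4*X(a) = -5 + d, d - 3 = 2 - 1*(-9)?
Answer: -11729/4 ≈ -2932.3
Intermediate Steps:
d = 14 (d = 3 + (2 - 1*(-9)) = 3 + (2 + 9) = 3 + 11 = 14)
X(a) = -9/4 (X(a) = -(-5 + 14)/4 = -¼*9 = -9/4)
s = 22 (s = 8 - 7*(7 - 9) = 8 - 7*(-2) = 8 - 1*(-14) = 8 + 14 = 22)
r = 2191/4 (r = (22 + 528) - 9/4 = 550 - 9/4 = 2191/4 ≈ 547.75)
r - 3480 = 2191/4 - 3480 = -11729/4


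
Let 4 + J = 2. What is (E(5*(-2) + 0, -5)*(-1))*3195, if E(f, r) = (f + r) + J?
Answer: 54315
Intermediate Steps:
J = -2 (J = -4 + 2 = -2)
E(f, r) = -2 + f + r (E(f, r) = (f + r) - 2 = -2 + f + r)
(E(5*(-2) + 0, -5)*(-1))*3195 = ((-2 + (5*(-2) + 0) - 5)*(-1))*3195 = ((-2 + (-10 + 0) - 5)*(-1))*3195 = ((-2 - 10 - 5)*(-1))*3195 = -17*(-1)*3195 = 17*3195 = 54315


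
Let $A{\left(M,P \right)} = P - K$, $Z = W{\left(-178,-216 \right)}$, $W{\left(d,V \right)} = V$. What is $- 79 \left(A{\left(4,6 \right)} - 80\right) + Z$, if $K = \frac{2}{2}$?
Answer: $5709$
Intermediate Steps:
$K = 1$ ($K = 2 \cdot \frac{1}{2} = 1$)
$Z = -216$
$A{\left(M,P \right)} = -1 + P$ ($A{\left(M,P \right)} = P - 1 = -1 + P$)
$- 79 \left(A{\left(4,6 \right)} - 80\right) + Z = - 79 \left(\left(-1 + 6\right) - 80\right) - 216 = - 79 \left(5 - 80\right) - 216 = \left(-79\right) \left(-75\right) - 216 = 5925 - 216 = 5709$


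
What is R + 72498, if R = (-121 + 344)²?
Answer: 122227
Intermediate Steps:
R = 49729 (R = 223² = 49729)
R + 72498 = 49729 + 72498 = 122227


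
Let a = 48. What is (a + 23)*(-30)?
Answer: -2130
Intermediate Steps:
(a + 23)*(-30) = (48 + 23)*(-30) = 71*(-30) = -2130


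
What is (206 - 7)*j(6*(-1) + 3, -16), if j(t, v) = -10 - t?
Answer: -1393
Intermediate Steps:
(206 - 7)*j(6*(-1) + 3, -16) = (206 - 7)*(-10 - (6*(-1) + 3)) = 199*(-10 - (-6 + 3)) = 199*(-10 - 1*(-3)) = 199*(-10 + 3) = 199*(-7) = -1393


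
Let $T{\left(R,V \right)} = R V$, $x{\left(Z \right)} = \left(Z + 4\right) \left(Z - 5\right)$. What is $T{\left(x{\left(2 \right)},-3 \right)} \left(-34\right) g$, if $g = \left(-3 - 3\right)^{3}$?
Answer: $396576$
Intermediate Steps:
$g = -216$ ($g = \left(-6\right)^{3} = -216$)
$x{\left(Z \right)} = \left(-5 + Z\right) \left(4 + Z\right)$ ($x{\left(Z \right)} = \left(4 + Z\right) \left(-5 + Z\right) = \left(-5 + Z\right) \left(4 + Z\right)$)
$T{\left(x{\left(2 \right)},-3 \right)} \left(-34\right) g = \left(-20 + 2^{2} - 2\right) \left(-3\right) \left(-34\right) \left(-216\right) = \left(-20 + 4 - 2\right) \left(-3\right) \left(-34\right) \left(-216\right) = \left(-18\right) \left(-3\right) \left(-34\right) \left(-216\right) = 54 \left(-34\right) \left(-216\right) = \left(-1836\right) \left(-216\right) = 396576$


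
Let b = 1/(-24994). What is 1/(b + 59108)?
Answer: 24994/1477345351 ≈ 1.6918e-5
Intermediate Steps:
b = -1/24994 ≈ -4.0010e-5
1/(b + 59108) = 1/(-1/24994 + 59108) = 1/(1477345351/24994) = 24994/1477345351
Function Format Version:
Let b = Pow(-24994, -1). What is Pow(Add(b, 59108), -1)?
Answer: Rational(24994, 1477345351) ≈ 1.6918e-5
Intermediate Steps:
b = Rational(-1, 24994) ≈ -4.0010e-5
Pow(Add(b, 59108), -1) = Pow(Add(Rational(-1, 24994), 59108), -1) = Pow(Rational(1477345351, 24994), -1) = Rational(24994, 1477345351)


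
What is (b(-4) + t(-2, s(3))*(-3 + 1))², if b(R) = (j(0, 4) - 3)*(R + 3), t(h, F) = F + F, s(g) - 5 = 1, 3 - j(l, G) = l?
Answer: 576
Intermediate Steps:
j(l, G) = 3 - l
s(g) = 6 (s(g) = 5 + 1 = 6)
t(h, F) = 2*F
b(R) = 0 (b(R) = ((3 - 1*0) - 3)*(R + 3) = ((3 + 0) - 3)*(3 + R) = (3 - 3)*(3 + R) = 0*(3 + R) = 0)
(b(-4) + t(-2, s(3))*(-3 + 1))² = (0 + (2*6)*(-3 + 1))² = (0 + 12*(-2))² = (0 - 24)² = (-24)² = 576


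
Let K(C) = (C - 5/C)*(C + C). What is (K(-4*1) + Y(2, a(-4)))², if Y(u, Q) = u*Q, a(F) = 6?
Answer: 1156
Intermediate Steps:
K(C) = 2*C*(C - 5/C) (K(C) = (C - 5/C)*(2*C) = 2*C*(C - 5/C))
Y(u, Q) = Q*u
(K(-4*1) + Y(2, a(-4)))² = ((-10 + 2*(-4*1)²) + 6*2)² = ((-10 + 2*(-4)²) + 12)² = ((-10 + 2*16) + 12)² = ((-10 + 32) + 12)² = (22 + 12)² = 34² = 1156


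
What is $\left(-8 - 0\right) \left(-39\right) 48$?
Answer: $14976$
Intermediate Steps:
$\left(-8 - 0\right) \left(-39\right) 48 = \left(-8 + 0\right) \left(-39\right) 48 = \left(-8\right) \left(-39\right) 48 = 312 \cdot 48 = 14976$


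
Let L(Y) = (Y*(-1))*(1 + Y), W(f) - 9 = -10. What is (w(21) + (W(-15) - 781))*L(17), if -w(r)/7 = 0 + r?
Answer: 284274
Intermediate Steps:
W(f) = -1 (W(f) = 9 - 10 = -1)
L(Y) = -Y*(1 + Y) (L(Y) = (-Y)*(1 + Y) = -Y*(1 + Y))
w(r) = -7*r (w(r) = -7*(0 + r) = -7*r)
(w(21) + (W(-15) - 781))*L(17) = (-7*21 + (-1 - 781))*(-1*17*(1 + 17)) = (-147 - 782)*(-1*17*18) = -929*(-306) = 284274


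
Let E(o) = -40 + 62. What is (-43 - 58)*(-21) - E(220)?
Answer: 2099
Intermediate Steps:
E(o) = 22
(-43 - 58)*(-21) - E(220) = (-43 - 58)*(-21) - 1*22 = -101*(-21) - 22 = 2121 - 22 = 2099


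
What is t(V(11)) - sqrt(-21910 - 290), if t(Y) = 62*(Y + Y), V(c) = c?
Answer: 1364 - 10*I*sqrt(222) ≈ 1364.0 - 149.0*I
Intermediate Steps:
t(Y) = 124*Y (t(Y) = 62*(2*Y) = 124*Y)
t(V(11)) - sqrt(-21910 - 290) = 124*11 - sqrt(-21910 - 290) = 1364 - sqrt(-22200) = 1364 - 10*I*sqrt(222)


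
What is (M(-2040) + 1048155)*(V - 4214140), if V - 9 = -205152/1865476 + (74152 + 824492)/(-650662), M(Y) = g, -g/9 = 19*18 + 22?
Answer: -668081289969744171357045/151724293139 ≈ -4.4033e+12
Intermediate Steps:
g = -3276 (g = -9*(19*18 + 22) = -9*(342 + 22) = -9*364 = -3276)
M(Y) = -3276
V = 1139283210105/151724293139 (V = 9 + (-205152/1865476 + (74152 + 824492)/(-650662)) = 9 + (-205152*1/1865476 + 898644*(-1/650662)) = 9 + (-51288/466369 - 449322/325331) = 9 - 226235428146/151724293139 = 1139283210105/151724293139 ≈ 7.5089)
(M(-2040) + 1048155)*(V - 4214140) = (-3276 + 1048155)*(1139283210105/151724293139 - 4214140) = 1044879*(-639386273405575355/151724293139) = -668081289969744171357045/151724293139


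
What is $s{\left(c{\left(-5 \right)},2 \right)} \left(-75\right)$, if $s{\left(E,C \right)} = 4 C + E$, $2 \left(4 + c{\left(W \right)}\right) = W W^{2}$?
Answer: $\frac{8775}{2} \approx 4387.5$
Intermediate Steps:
$c{\left(W \right)} = -4 + \frac{W^{3}}{2}$ ($c{\left(W \right)} = -4 + \frac{W W^{2}}{2} = -4 + \frac{W^{3}}{2}$)
$s{\left(E,C \right)} = E + 4 C$
$s{\left(c{\left(-5 \right)},2 \right)} \left(-75\right) = \left(\left(-4 + \frac{\left(-5\right)^{3}}{2}\right) + 4 \cdot 2\right) \left(-75\right) = \left(\left(-4 + \frac{1}{2} \left(-125\right)\right) + 8\right) \left(-75\right) = \left(\left(-4 - \frac{125}{2}\right) + 8\right) \left(-75\right) = \left(- \frac{133}{2} + 8\right) \left(-75\right) = \left(- \frac{117}{2}\right) \left(-75\right) = \frac{8775}{2}$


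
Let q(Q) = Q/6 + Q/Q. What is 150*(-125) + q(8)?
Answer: -56243/3 ≈ -18748.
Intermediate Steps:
q(Q) = 1 + Q/6 (q(Q) = Q*(1/6) + 1 = Q/6 + 1 = 1 + Q/6)
150*(-125) + q(8) = 150*(-125) + (1 + (1/6)*8) = -18750 + (1 + 4/3) = -18750 + 7/3 = -56243/3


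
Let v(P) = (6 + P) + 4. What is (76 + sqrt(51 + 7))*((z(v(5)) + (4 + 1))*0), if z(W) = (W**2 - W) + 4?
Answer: 0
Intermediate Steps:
v(P) = 10 + P
z(W) = 4 + W**2 - W
(76 + sqrt(51 + 7))*((z(v(5)) + (4 + 1))*0) = (76 + sqrt(51 + 7))*(((4 + (10 + 5)**2 - (10 + 5)) + (4 + 1))*0) = (76 + sqrt(58))*(((4 + 15**2 - 1*15) + 5)*0) = (76 + sqrt(58))*(((4 + 225 - 15) + 5)*0) = (76 + sqrt(58))*((214 + 5)*0) = (76 + sqrt(58))*(219*0) = (76 + sqrt(58))*0 = 0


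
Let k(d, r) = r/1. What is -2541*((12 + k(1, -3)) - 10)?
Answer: 2541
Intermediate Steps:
k(d, r) = r (k(d, r) = r*1 = r)
-2541*((12 + k(1, -3)) - 10) = -2541*((12 - 3) - 10) = -2541*(9 - 10) = -2541*(-1) = 2541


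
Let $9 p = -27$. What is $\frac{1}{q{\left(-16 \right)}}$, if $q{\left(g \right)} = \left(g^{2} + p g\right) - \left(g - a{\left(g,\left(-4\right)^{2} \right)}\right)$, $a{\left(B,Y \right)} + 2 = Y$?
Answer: $\frac{1}{334} \approx 0.002994$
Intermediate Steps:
$a{\left(B,Y \right)} = -2 + Y$
$p = -3$ ($p = \frac{1}{9} \left(-27\right) = -3$)
$q{\left(g \right)} = 14 + g^{2} - 4 g$ ($q{\left(g \right)} = \left(g^{2} - 3 g\right) - \left(2 - 16 + g\right) = \left(g^{2} - 3 g\right) - \left(-14 + g\right) = 14 + g^{2} - 4 g$)
$\frac{1}{q{\left(-16 \right)}} = \frac{1}{14 + \left(-16\right)^{2} - -64} = \frac{1}{14 + 256 + 64} = \frac{1}{334}$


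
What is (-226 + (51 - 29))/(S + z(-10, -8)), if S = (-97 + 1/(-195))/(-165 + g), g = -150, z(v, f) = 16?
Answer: -3132675/250429 ≈ -12.509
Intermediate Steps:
S = 18916/61425 (S = (-97 + 1/(-195))/(-165 - 150) = (-97 - 1/195)/(-315) = -18916/195*(-1/315) = 18916/61425 ≈ 0.30795)
(-226 + (51 - 29))/(S + z(-10, -8)) = (-226 + (51 - 29))/(18916/61425 + 16) = (-226 + 22)/(1001716/61425) = -204*61425/1001716 = -3132675/250429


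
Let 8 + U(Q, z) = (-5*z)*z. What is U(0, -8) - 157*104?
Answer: -16656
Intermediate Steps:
U(Q, z) = -8 - 5*z**2 (U(Q, z) = -8 + (-5*z)*z = -8 - 5*z**2)
U(0, -8) - 157*104 = (-8 - 5*(-8)**2) - 157*104 = (-8 - 5*64) - 16328 = (-8 - 320) - 16328 = -328 - 16328 = -16656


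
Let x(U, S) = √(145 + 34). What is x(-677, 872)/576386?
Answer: √179/576386 ≈ 2.3212e-5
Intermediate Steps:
x(U, S) = √179
x(-677, 872)/576386 = √179/576386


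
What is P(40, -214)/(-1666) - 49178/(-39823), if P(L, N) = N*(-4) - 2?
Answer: 488997/676991 ≈ 0.72231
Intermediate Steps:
P(L, N) = -2 - 4*N (P(L, N) = -4*N - 2 = -2 - 4*N)
P(40, -214)/(-1666) - 49178/(-39823) = (-2 - 4*(-214))/(-1666) - 49178/(-39823) = (-2 + 856)*(-1/1666) - 49178*(-1/39823) = 854*(-1/1666) + 49178/39823 = -61/119 + 49178/39823 = 488997/676991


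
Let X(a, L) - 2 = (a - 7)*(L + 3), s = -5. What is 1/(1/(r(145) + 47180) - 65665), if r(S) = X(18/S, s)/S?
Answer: -991961784/65137170525335 ≈ -1.5229e-5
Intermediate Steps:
X(a, L) = 2 + (-7 + a)*(3 + L) (X(a, L) = 2 + (a - 7)*(L + 3) = 2 + (-7 + a)*(3 + L))
r(S) = (16 - 36/S)/S (r(S) = (-19 - 7*(-5) + 3*(18/S) - 90/S)/S = (-19 + 35 + 54/S - 90/S)/S = (16 - 36/S)/S)
1/(1/(r(145) + 47180) - 65665) = 1/(1/(4*(-9 + 4*145)/145² + 47180) - 65665) = 1/(1/(4*(1/21025)*(-9 + 580) + 47180) - 65665) = 1/(1/(4*(1/21025)*571 + 47180) - 65665) = 1/(1/(2284/21025 + 47180) - 65665) = 1/(1/(991961784/21025) - 65665) = 1/(21025/991961784 - 65665) = 1/(-65137170525335/991961784) = -991961784/65137170525335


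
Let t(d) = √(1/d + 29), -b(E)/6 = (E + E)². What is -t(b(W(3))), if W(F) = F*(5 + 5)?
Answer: -√3758394/360 ≈ -5.3852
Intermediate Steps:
W(F) = 10*F (W(F) = F*10 = 10*F)
b(E) = -24*E² (b(E) = -6*(E + E)² = -6*4*E² = -24*E²)
t(d) = √(29 + 1/d)
-t(b(W(3))) = -√(29 + 1/(-24*(10*3)²)) = -√(29 + 1/(-24*30²)) = -√(29 + 1/(-24*900)) = -√(29 + 1/(-21600)) = -√(29 - 1/21600) = -√(626399/21600) = -√3758394/360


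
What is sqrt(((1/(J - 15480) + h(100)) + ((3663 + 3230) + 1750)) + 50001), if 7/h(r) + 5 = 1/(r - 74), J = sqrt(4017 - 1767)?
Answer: sqrt(25177480183065 - 24396783150*sqrt(10))/(645*sqrt(1032 - sqrt(10))) ≈ 242.16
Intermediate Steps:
J = 15*sqrt(10) (J = sqrt(2250) = 15*sqrt(10) ≈ 47.434)
h(r) = 7/(-5 + 1/(-74 + r)) (h(r) = 7/(-5 + 1/(r - 74)) = 7/(-5 + 1/(-74 + r)))
sqrt(((1/(J - 15480) + h(100)) + ((3663 + 3230) + 1750)) + 50001) = sqrt(((1/(15*sqrt(10) - 15480) + 7*(74 - 1*100)/(-371 + 5*100)) + ((3663 + 3230) + 1750)) + 50001) = sqrt(((1/(-15480 + 15*sqrt(10)) + 7*(74 - 100)/(-371 + 500)) + (6893 + 1750)) + 50001) = sqrt(((1/(-15480 + 15*sqrt(10)) + 7*(-26)/129) + 8643) + 50001) = sqrt(((1/(-15480 + 15*sqrt(10)) + 7*(1/129)*(-26)) + 8643) + 50001) = sqrt(((1/(-15480 + 15*sqrt(10)) - 182/129) + 8643) + 50001) = sqrt(((-182/129 + 1/(-15480 + 15*sqrt(10))) + 8643) + 50001) = sqrt((1114765/129 + 1/(-15480 + 15*sqrt(10))) + 50001) = sqrt(7564894/129 + 1/(-15480 + 15*sqrt(10)))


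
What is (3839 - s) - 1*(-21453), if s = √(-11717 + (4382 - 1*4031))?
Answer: 25292 - I*√11366 ≈ 25292.0 - 106.61*I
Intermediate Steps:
s = I*√11366 (s = √(-11717 + (4382 - 4031)) = √(-11717 + 351) = √(-11366) = I*√11366 ≈ 106.61*I)
(3839 - s) - 1*(-21453) = (3839 - I*√11366) - 1*(-21453) = (3839 - I*√11366) + 21453 = 25292 - I*√11366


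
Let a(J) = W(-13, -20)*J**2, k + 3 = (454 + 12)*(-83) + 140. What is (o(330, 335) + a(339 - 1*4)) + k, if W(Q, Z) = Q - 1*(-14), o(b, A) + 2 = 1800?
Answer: 75482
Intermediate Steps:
o(b, A) = 1798 (o(b, A) = -2 + 1800 = 1798)
W(Q, Z) = 14 + Q (W(Q, Z) = Q + 14 = 14 + Q)
k = -38541 (k = -3 + ((454 + 12)*(-83) + 140) = -3 + (466*(-83) + 140) = -3 + (-38678 + 140) = -3 - 38538 = -38541)
a(J) = J**2 (a(J) = (14 - 13)*J**2 = 1*J**2 = J**2)
(o(330, 335) + a(339 - 1*4)) + k = (1798 + (339 - 1*4)**2) - 38541 = (1798 + (339 - 4)**2) - 38541 = (1798 + 335**2) - 38541 = (1798 + 112225) - 38541 = 114023 - 38541 = 75482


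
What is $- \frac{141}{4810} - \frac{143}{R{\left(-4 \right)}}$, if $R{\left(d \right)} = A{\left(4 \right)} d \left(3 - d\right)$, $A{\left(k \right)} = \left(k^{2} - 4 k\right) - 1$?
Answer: $- \frac{345889}{67340} \approx -5.1365$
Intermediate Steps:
$A{\left(k \right)} = -1 + k^{2} - 4 k$
$R{\left(d \right)} = - d \left(3 - d\right)$ ($R{\left(d \right)} = \left(-1 + 4^{2} - 16\right) d \left(3 - d\right) = \left(-1 + 16 - 16\right) d \left(3 - d\right) = - d \left(3 - d\right)$)
$- \frac{141}{4810} - \frac{143}{R{\left(-4 \right)}} = - \frac{141}{4810} - \frac{143}{\left(-4\right) \left(-3 - 4\right)} = \left(-141\right) \frac{1}{4810} - \frac{143}{\left(-4\right) \left(-7\right)} = - \frac{141}{4810} - \frac{143}{28} = - \frac{345889}{67340}$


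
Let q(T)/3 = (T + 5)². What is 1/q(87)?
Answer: 1/25392 ≈ 3.9382e-5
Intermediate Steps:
q(T) = 3*(5 + T)² (q(T) = 3*(T + 5)² = 3*(5 + T)²)
1/q(87) = 1/(3*(5 + 87)²) = 1/(3*92²) = 1/(3*8464) = 1/25392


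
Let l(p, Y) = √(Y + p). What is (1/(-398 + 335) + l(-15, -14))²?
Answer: (-1 + 63*I*√29)²/3969 ≈ -29.0 - 0.17096*I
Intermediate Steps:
(1/(-398 + 335) + l(-15, -14))² = (1/(-398 + 335) + √(-14 - 15))² = (1/(-63) + √(-29))² = (-1/63 + I*√29)²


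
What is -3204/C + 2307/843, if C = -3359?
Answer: 3483395/943879 ≈ 3.6905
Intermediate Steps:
-3204/C + 2307/843 = -3204/(-3359) + 2307/843 = -3204*(-1/3359) + 2307*(1/843) = 3204/3359 + 769/281 = 3483395/943879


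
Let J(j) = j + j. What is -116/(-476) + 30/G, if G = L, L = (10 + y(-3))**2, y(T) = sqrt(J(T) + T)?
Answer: 669419/1413839 - 1800*I/11881 ≈ 0.47348 - 0.1515*I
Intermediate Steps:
J(j) = 2*j
y(T) = sqrt(3)*sqrt(T) (y(T) = sqrt(2*T + T) = sqrt(3*T) = sqrt(3)*sqrt(T))
L = (10 + 3*I)**2 (L = (10 + sqrt(3)*sqrt(-3))**2 = (10 + sqrt(3)*(I*sqrt(3)))**2 = (10 + 3*I)**2 ≈ 91.0 + 60.0*I)
G = 91 + 60*I ≈ 91.0 + 60.0*I
-116/(-476) + 30/G = -116/(-476) + 30/(91 + 60*I) = -116*(-1/476) + 30*((91 - 60*I)/11881) = 29/119 + 30*(91 - 60*I)/11881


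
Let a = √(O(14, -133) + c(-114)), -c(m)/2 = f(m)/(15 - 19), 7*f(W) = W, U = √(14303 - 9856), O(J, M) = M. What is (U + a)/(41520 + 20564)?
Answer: √4447/62084 + I*√1729/217294 ≈ 0.0010741 + 0.00019136*I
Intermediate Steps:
U = √4447 ≈ 66.686
f(W) = W/7
c(m) = m/14 (c(m) = -2*m/7/(15 - 19) = -2*m/7/(-4) = -2*m/7*(-1)/4 = -(-1)*m/14 = m/14)
a = 2*I*√1729/7 (a = √(-133 + (1/14)*(-114)) = √(-133 - 57/7) = √(-988/7) = 2*I*√1729/7 ≈ 11.88*I)
(U + a)/(41520 + 20564) = (√4447 + 2*I*√1729/7)/(41520 + 20564) = (√4447 + 2*I*√1729/7)/62084 = (√4447 + 2*I*√1729/7)*(1/62084) = √4447/62084 + I*√1729/217294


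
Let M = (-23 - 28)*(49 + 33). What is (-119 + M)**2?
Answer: 18498601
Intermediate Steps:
M = -4182 (M = -51*82 = -4182)
(-119 + M)**2 = (-119 - 4182)**2 = (-4301)**2 = 18498601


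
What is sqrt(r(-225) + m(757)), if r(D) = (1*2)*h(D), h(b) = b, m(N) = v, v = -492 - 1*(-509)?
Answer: I*sqrt(433) ≈ 20.809*I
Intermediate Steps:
v = 17 (v = -492 + 509 = 17)
m(N) = 17
r(D) = 2*D (r(D) = (1*2)*D = 2*D)
sqrt(r(-225) + m(757)) = sqrt(2*(-225) + 17) = sqrt(-450 + 17) = sqrt(-433) = I*sqrt(433)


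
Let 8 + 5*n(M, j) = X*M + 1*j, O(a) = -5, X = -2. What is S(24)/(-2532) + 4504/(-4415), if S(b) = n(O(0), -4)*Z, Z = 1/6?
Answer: -34211501/33536340 ≈ -1.0201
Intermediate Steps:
n(M, j) = -8/5 - 2*M/5 + j/5 (n(M, j) = -8/5 + (-2*M + 1*j)/5 = -8/5 + (-2*M + j)/5 = -8/5 + (j - 2*M)/5 = -8/5 + (-2*M/5 + j/5) = -8/5 - 2*M/5 + j/5)
Z = ⅙ ≈ 0.16667
S(b) = -1/15 (S(b) = (-8/5 - ⅖*(-5) + (⅕)*(-4))*(⅙) = (-8/5 + 2 - ⅘)*(⅙) = -⅖*⅙ = -1/15)
S(24)/(-2532) + 4504/(-4415) = -1/15/(-2532) + 4504/(-4415) = -1/15*(-1/2532) + 4504*(-1/4415) = 1/37980 - 4504/4415 = -34211501/33536340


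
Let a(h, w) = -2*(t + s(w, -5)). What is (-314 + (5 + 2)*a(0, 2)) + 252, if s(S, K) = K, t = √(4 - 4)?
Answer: 8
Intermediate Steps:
t = 0 (t = √0 = 0)
a(h, w) = 10 (a(h, w) = -2*(0 - 5) = -2*(-5) = 10)
(-314 + (5 + 2)*a(0, 2)) + 252 = (-314 + (5 + 2)*10) + 252 = (-314 + 7*10) + 252 = (-314 + 70) + 252 = -244 + 252 = 8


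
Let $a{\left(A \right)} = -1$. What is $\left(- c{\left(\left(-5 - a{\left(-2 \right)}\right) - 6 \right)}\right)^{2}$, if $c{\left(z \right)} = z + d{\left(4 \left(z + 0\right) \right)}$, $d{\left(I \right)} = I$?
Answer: $2500$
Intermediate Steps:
$c{\left(z \right)} = 5 z$ ($c{\left(z \right)} = z + 4 \left(z + 0\right) = z + 4 z = 5 z$)
$\left(- c{\left(\left(-5 - a{\left(-2 \right)}\right) - 6 \right)}\right)^{2} = \left(- 5 \left(\left(-5 - -1\right) - 6\right)\right)^{2} = \left(- 5 \left(\left(-5 + 1\right) - 6\right)\right)^{2} = \left(- 5 \left(-4 - 6\right)\right)^{2} = \left(- 5 \left(-10\right)\right)^{2} = \left(\left(-1\right) \left(-50\right)\right)^{2} = 50^{2} = 2500$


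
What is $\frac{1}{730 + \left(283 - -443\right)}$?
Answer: $\frac{1}{1456} \approx 0.00068681$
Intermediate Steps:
$\frac{1}{730 + \left(283 - -443\right)} = \frac{1}{730 + \left(283 + 443\right)} = \frac{1}{730 + 726} = \frac{1}{1456}$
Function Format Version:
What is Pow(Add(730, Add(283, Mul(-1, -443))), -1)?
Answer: Rational(1, 1456) ≈ 0.00068681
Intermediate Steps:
Pow(Add(730, Add(283, Mul(-1, -443))), -1) = Pow(Add(730, Add(283, 443)), -1) = Pow(Add(730, 726), -1) = Pow(1456, -1) = Rational(1, 1456)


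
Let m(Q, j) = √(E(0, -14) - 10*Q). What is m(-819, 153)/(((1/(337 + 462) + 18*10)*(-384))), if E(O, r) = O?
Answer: -799*√910/18409088 ≈ -0.0013093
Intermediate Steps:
m(Q, j) = √10*√(-Q) (m(Q, j) = √(0 - 10*Q) = √(-10*Q) = √10*√(-Q))
m(-819, 153)/(((1/(337 + 462) + 18*10)*(-384))) = (√10*√(-1*(-819)))/(((1/(337 + 462) + 18*10)*(-384))) = (√10*√819)/(((1/799 + 180)*(-384))) = (√10*(3*√91))/(((1/799 + 180)*(-384))) = (3*√910)/(((143821/799)*(-384))) = (3*√910)/(-55227264/799) = (3*√910)*(-799/55227264) = -799*√910/18409088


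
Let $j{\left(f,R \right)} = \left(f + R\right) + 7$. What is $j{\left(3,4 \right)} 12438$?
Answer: $174132$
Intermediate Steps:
$j{\left(f,R \right)} = 7 + R + f$ ($j{\left(f,R \right)} = \left(R + f\right) + 7 = 7 + R + f$)
$j{\left(3,4 \right)} 12438 = \left(7 + 4 + 3\right) 12438 = 14 \cdot 12438 = 174132$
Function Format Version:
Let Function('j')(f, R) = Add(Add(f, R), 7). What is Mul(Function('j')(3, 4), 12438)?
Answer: 174132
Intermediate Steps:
Function('j')(f, R) = Add(7, R, f) (Function('j')(f, R) = Add(Add(R, f), 7) = Add(7, R, f))
Mul(Function('j')(3, 4), 12438) = Mul(Add(7, 4, 3), 12438) = Mul(14, 12438) = 174132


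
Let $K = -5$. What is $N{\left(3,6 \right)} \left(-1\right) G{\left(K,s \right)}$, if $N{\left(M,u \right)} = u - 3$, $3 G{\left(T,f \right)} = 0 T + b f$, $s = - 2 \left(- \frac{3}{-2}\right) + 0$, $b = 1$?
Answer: $3$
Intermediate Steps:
$s = -3$ ($s = - 2 \left(\left(-3\right) \left(- \frac{1}{2}\right)\right) + 0 = \left(-2\right) \frac{3}{2} + 0 = -3 + 0 = -3$)
$G{\left(T,f \right)} = \frac{f}{3}$ ($G{\left(T,f \right)} = \frac{0 T + 1 f}{3} = \frac{0 + f}{3} = \frac{f}{3}$)
$N{\left(M,u \right)} = -3 + u$
$N{\left(3,6 \right)} \left(-1\right) G{\left(K,s \right)} = \left(-3 + 6\right) \left(-1\right) \frac{1}{3} \left(-3\right) = 3 \left(-1\right) \left(-1\right) = \left(-3\right) \left(-1\right) = 3$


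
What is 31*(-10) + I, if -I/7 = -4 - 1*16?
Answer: -170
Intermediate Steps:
I = 140 (I = -7*(-4 - 1*16) = -7*(-4 - 16) = -7*(-20) = 140)
31*(-10) + I = 31*(-10) + 140 = -310 + 140 = -170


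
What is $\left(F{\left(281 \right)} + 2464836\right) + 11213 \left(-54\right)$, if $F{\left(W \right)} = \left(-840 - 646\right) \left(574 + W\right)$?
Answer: $588804$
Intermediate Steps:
$F{\left(W \right)} = -852964 - 1486 W$ ($F{\left(W \right)} = - 1486 \left(574 + W\right) = -852964 - 1486 W$)
$\left(F{\left(281 \right)} + 2464836\right) + 11213 \left(-54\right) = \left(\left(-852964 - 417566\right) + 2464836\right) + 11213 \left(-54\right) = \left(\left(-852964 - 417566\right) + 2464836\right) - 605502 = \left(-1270530 + 2464836\right) - 605502 = 1194306 - 605502 = 588804$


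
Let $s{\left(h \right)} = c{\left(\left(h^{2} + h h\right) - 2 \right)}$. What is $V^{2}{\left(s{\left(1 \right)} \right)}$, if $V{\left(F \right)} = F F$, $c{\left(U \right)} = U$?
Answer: $0$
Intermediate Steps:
$s{\left(h \right)} = -2 + 2 h^{2}$ ($s{\left(h \right)} = \left(h^{2} + h h\right) - 2 = \left(h^{2} + h^{2}\right) - 2 = 2 h^{2} - 2 = -2 + 2 h^{2}$)
$V{\left(F \right)} = F^{2}$
$V^{2}{\left(s{\left(1 \right)} \right)} = \left(\left(-2 + 2 \cdot 1^{2}\right)^{2}\right)^{2} = \left(\left(-2 + 2 \cdot 1\right)^{2}\right)^{2} = \left(\left(-2 + 2\right)^{2}\right)^{2} = \left(0^{2}\right)^{2} = 0^{2} = 0$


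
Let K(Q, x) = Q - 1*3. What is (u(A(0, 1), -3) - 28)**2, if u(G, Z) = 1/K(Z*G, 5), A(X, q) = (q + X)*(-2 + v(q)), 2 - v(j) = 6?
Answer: 175561/225 ≈ 780.27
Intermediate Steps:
v(j) = -4 (v(j) = 2 - 1*6 = 2 - 6 = -4)
K(Q, x) = -3 + Q (K(Q, x) = Q - 3 = -3 + Q)
A(X, q) = -6*X - 6*q (A(X, q) = (q + X)*(-2 - 4) = (X + q)*(-6) = -6*X - 6*q)
u(G, Z) = 1/(-3 + G*Z) (u(G, Z) = 1/(-3 + Z*G) = 1/(-3 + G*Z))
(u(A(0, 1), -3) - 28)**2 = (1/(-3 + (-6*0 - 6*1)*(-3)) - 28)**2 = (1/(-3 + (0 - 6)*(-3)) - 28)**2 = (1/(-3 - 6*(-3)) - 28)**2 = (1/(-3 + 18) - 28)**2 = (1/15 - 28)**2 = (-419/15)**2 = 175561/225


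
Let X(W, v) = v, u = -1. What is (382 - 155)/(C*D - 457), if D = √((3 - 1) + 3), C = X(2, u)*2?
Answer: -103739/208829 + 454*√5/208829 ≈ -0.49190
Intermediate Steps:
C = -2 (C = -1*2 = -2)
D = √5 (D = √(2 + 3) = √5 ≈ 2.2361)
(382 - 155)/(C*D - 457) = (382 - 155)/(-2*√5 - 457) = 227/(-457 - 2*√5)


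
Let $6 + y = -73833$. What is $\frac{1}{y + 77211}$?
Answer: $\frac{1}{3372} \approx 0.00029656$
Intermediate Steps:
$y = -73839$ ($y = -6 - 73833 = -73839$)
$\frac{1}{y + 77211} = \frac{1}{-73839 + 77211} = \frac{1}{3372}$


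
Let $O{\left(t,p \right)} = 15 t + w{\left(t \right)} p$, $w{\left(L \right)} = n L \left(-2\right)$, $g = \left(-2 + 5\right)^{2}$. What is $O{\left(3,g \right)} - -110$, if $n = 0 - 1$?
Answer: $209$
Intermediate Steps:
$n = -1$
$g = 9$ ($g = 3^{2} = 9$)
$w{\left(L \right)} = 2 L$ ($w{\left(L \right)} = - L \left(-2\right) = 2 L$)
$O{\left(t,p \right)} = 15 t + 2 p t$ ($O{\left(t,p \right)} = 15 t + 2 t p = 15 t + 2 p t$)
$O{\left(3,g \right)} - -110 = 3 \left(15 + 2 \cdot 9\right) - -110 = 3 \left(15 + 18\right) + 110 = 3 \cdot 33 + 110 = 99 + 110 = 209$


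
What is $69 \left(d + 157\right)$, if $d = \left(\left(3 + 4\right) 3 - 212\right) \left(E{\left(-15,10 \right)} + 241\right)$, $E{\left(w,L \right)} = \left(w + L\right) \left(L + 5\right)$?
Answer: $-2176881$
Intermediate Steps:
$E{\left(w,L \right)} = \left(5 + L\right) \left(L + w\right)$ ($E{\left(w,L \right)} = \left(L + w\right) \left(5 + L\right) = \left(5 + L\right) \left(L + w\right)$)
$d = -31706$ ($d = \left(\left(3 + 4\right) 3 - 212\right) \left(\left(10^{2} + 5 \cdot 10 + 5 \left(-15\right) + 10 \left(-15\right)\right) + 241\right) = \left(7 \cdot 3 - 212\right) \left(\left(100 + 50 - 75 - 150\right) + 241\right) = \left(21 - 212\right) \left(-75 + 241\right) = \left(-191\right) 166 = -31706$)
$69 \left(d + 157\right) = 69 \left(-31706 + 157\right) = 69 \left(-31549\right) = -2176881$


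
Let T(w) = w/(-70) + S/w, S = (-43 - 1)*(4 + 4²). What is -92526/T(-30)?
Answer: -1943046/625 ≈ -3108.9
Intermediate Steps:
S = -880 (S = -44*(4 + 16) = -44*20 = -880)
T(w) = -880/w - w/70 (T(w) = w/(-70) - 880/w = w*(-1/70) - 880/w = -w/70 - 880/w = -880/w - w/70)
-92526/T(-30) = -92526/(-880/(-30) - 1/70*(-30)) = -92526/(-880*(-1/30) + 3/7) = -92526/(88/3 + 3/7) = -92526/625/21 = -92526*21/625 = -1943046/625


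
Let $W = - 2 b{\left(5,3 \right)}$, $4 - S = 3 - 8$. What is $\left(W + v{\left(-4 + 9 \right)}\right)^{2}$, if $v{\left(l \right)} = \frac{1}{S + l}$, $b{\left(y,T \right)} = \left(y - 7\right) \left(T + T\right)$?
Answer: $\frac{113569}{196} \approx 579.43$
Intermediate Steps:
$b{\left(y,T \right)} = 2 T \left(-7 + y\right)$ ($b{\left(y,T \right)} = \left(-7 + y\right) 2 T = 2 T \left(-7 + y\right)$)
$S = 9$ ($S = 4 - \left(3 - 8\right) = 4 - -5 = 4 + 5 = 9$)
$v{\left(l \right)} = \frac{1}{9 + l}$
$W = 24$ ($W = - 2 \cdot 2 \cdot 3 \left(-7 + 5\right) = - 2 \cdot 2 \cdot 3 \left(-2\right) = \left(-2\right) \left(-12\right) = 24$)
$\left(W + v{\left(-4 + 9 \right)}\right)^{2} = \left(24 + \frac{1}{9 + \left(-4 + 9\right)}\right)^{2} = \left(24 + \frac{1}{9 + 5}\right)^{2} = \left(24 + \frac{1}{14}\right)^{2} = \left(\frac{337}{14}\right)^{2} = \frac{113569}{196}$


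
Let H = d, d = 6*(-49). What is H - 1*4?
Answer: -298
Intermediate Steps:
d = -294
H = -294
H - 1*4 = -294 - 1*4 = -294 - 4 = -298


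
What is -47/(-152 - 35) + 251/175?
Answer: 55162/32725 ≈ 1.6856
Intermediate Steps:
-47/(-152 - 35) + 251/175 = -47/(-187) + 251*(1/175) = -47*(-1/187) + 251/175 = 47/187 + 251/175 = 55162/32725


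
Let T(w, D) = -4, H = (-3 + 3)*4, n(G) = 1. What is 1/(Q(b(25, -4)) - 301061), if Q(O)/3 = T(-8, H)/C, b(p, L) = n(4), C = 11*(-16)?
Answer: -44/13246681 ≈ -3.3216e-6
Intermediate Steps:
H = 0 (H = 0*4 = 0)
C = -176
b(p, L) = 1
Q(O) = 3/44 (Q(O) = 3*(-4/(-176)) = 3*(-4*(-1/176)) = 3*(1/44) = 3/44)
1/(Q(b(25, -4)) - 301061) = 1/(3/44 - 301061) = 1/(-13246681/44) = -44/13246681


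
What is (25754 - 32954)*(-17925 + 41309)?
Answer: -168364800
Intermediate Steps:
(25754 - 32954)*(-17925 + 41309) = -7200*23384 = -168364800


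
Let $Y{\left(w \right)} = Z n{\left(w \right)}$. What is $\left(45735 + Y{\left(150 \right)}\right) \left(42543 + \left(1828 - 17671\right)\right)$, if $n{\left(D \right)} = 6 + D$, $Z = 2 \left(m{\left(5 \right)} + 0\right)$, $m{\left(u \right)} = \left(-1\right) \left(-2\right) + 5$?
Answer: $1279437300$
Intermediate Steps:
$m{\left(u \right)} = 7$ ($m{\left(u \right)} = 2 + 5 = 7$)
$Z = 14$ ($Z = 2 \left(7 + 0\right) = 2 \cdot 7 = 14$)
$Y{\left(w \right)} = 84 + 14 w$ ($Y{\left(w \right)} = 14 \left(6 + w\right) = 84 + 14 w$)
$\left(45735 + Y{\left(150 \right)}\right) \left(42543 + \left(1828 - 17671\right)\right) = \left(45735 + \left(84 + 14 \cdot 150\right)\right) \left(42543 + \left(1828 - 17671\right)\right) = \left(45735 + \left(84 + 2100\right)\right) \left(42543 + \left(1828 - 17671\right)\right) = \left(45735 + 2184\right) \left(42543 - 15843\right) = 47919 \cdot 26700 = 1279437300$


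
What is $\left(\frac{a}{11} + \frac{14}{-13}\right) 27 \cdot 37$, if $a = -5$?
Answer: $- \frac{218781}{143} \approx -1529.9$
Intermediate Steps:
$\left(\frac{a}{11} + \frac{14}{-13}\right) 27 \cdot 37 = \left(- \frac{5}{11} + \frac{14}{-13}\right) 27 \cdot 37 = \left(\left(-5\right) \frac{1}{11} + 14 \left(- \frac{1}{13}\right)\right) 27 \cdot 37 = \left(- \frac{5}{11} - \frac{14}{13}\right) 27 \cdot 37 = \left(- \frac{219}{143}\right) 27 \cdot 37 = \left(- \frac{5913}{143}\right) 37 = - \frac{218781}{143}$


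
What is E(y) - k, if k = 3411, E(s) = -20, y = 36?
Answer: -3431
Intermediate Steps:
E(y) - k = -20 - 1*3411 = -20 - 3411 = -3431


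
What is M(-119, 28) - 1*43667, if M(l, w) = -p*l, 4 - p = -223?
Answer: -16654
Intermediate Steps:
p = 227 (p = 4 - 1*(-223) = 4 + 223 = 227)
M(l, w) = -227*l
M(-119, 28) - 1*43667 = -227*(-119) - 1*43667 = 27013 - 43667 = -16654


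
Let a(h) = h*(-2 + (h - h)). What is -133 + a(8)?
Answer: -149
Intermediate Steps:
a(h) = -2*h (a(h) = h*(-2 + 0) = h*(-2) = -2*h)
-133 + a(8) = -133 - 2*8 = -133 - 16 = -149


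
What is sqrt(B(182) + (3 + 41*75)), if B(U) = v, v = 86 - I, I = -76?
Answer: 18*sqrt(10) ≈ 56.921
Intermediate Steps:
v = 162 (v = 86 - 1*(-76) = 86 + 76 = 162)
B(U) = 162
sqrt(B(182) + (3 + 41*75)) = sqrt(162 + (3 + 41*75)) = sqrt(162 + (3 + 3075)) = sqrt(162 + 3078) = sqrt(3240) = 18*sqrt(10)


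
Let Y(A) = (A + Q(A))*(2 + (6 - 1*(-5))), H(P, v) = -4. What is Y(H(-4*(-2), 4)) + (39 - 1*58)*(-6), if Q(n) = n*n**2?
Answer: -770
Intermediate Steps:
Q(n) = n**3
Y(A) = 13*A + 13*A**3 (Y(A) = (A + A**3)*(2 + (6 - 1*(-5))) = (A + A**3)*(2 + (6 + 5)) = (A + A**3)*(2 + 11) = (A + A**3)*13 = 13*A + 13*A**3)
Y(H(-4*(-2), 4)) + (39 - 1*58)*(-6) = 13*(-4)*(1 + (-4)**2) + (39 - 1*58)*(-6) = 13*(-4)*(1 + 16) + (39 - 58)*(-6) = 13*(-4)*17 - 19*(-6) = -884 + 114 = -770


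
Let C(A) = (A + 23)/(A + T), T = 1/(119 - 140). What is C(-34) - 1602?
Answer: -104109/65 ≈ -1601.7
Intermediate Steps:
T = -1/21 (T = 1/(-21) = -1/21 ≈ -0.047619)
C(A) = (23 + A)/(-1/21 + A) (C(A) = (A + 23)/(A - 1/21) = (23 + A)/(-1/21 + A))
C(-34) - 1602 = 21*(23 - 34)/(-1 + 21*(-34)) - 1602 = 21*(-11)/(-1 - 714) - 1602 = 21*(-11)/(-715) - 1602 = 21*(-1/715)*(-11) - 1602 = 21/65 - 1602 = -104109/65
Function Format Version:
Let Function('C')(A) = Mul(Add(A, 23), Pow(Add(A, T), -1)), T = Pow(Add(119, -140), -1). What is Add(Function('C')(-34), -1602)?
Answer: Rational(-104109, 65) ≈ -1601.7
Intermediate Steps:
T = Rational(-1, 21) (T = Pow(-21, -1) = Rational(-1, 21) ≈ -0.047619)
Function('C')(A) = Mul(Pow(Add(Rational(-1, 21), A), -1), Add(23, A)) (Function('C')(A) = Mul(Add(A, 23), Pow(Add(A, Rational(-1, 21)), -1)) = Mul(Add(23, A), Pow(Add(Rational(-1, 21), A), -1)) = Mul(Pow(Add(Rational(-1, 21), A), -1), Add(23, A)))
Add(Function('C')(-34), -1602) = Add(Mul(21, Pow(Add(-1, Mul(21, -34)), -1), Add(23, -34)), -1602) = Add(Mul(21, Pow(Add(-1, -714), -1), -11), -1602) = Add(Mul(21, Pow(-715, -1), -11), -1602) = Add(Mul(21, Rational(-1, 715), -11), -1602) = Add(Rational(21, 65), -1602) = Rational(-104109, 65)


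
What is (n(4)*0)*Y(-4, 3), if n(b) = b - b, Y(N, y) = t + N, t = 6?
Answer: 0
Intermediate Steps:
Y(N, y) = 6 + N
n(b) = 0
(n(4)*0)*Y(-4, 3) = (0*0)*(6 - 4) = 0*2 = 0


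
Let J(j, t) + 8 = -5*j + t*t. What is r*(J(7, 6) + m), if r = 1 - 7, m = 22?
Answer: -90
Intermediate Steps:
r = -6
J(j, t) = -8 + t² - 5*j (J(j, t) = -8 + (-5*j + t*t) = -8 + (-5*j + t²) = -8 + (t² - 5*j) = -8 + t² - 5*j)
r*(J(7, 6) + m) = -6*((-8 + 6² - 5*7) + 22) = -6*((-8 + 36 - 35) + 22) = -6*(-7 + 22) = -6*15 = -90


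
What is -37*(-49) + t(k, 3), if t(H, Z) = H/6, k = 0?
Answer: 1813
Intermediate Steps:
t(H, Z) = H/6 (t(H, Z) = H*(⅙) = H/6)
-37*(-49) + t(k, 3) = -37*(-49) + (⅙)*0 = 1813 + 0 = 1813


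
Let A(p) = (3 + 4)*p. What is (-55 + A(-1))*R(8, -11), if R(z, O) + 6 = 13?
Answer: -434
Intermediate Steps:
A(p) = 7*p
R(z, O) = 7 (R(z, O) = -6 + 13 = 7)
(-55 + A(-1))*R(8, -11) = (-55 + 7*(-1))*7 = (-55 - 7)*7 = -62*7 = -434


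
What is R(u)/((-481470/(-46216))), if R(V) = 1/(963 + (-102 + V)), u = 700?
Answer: 23108/375787335 ≈ 6.1492e-5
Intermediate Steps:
R(V) = 1/(861 + V)
R(u)/((-481470/(-46216))) = 1/((861 + 700)*((-481470/(-46216)))) = 1/(1561*((-481470*(-1/46216)))) = 1/(1561*(240735/23108)) = (1/1561)*(23108/240735) = 23108/375787335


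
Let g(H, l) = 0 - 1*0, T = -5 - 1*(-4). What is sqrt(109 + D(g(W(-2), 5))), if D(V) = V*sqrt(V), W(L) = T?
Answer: sqrt(109) ≈ 10.440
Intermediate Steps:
T = -1 (T = -5 + 4 = -1)
W(L) = -1
g(H, l) = 0 (g(H, l) = 0 + 0 = 0)
D(V) = V**(3/2)
sqrt(109 + D(g(W(-2), 5))) = sqrt(109 + 0**(3/2)) = sqrt(109 + 0) = sqrt(109)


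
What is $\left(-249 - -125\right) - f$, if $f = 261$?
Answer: $-385$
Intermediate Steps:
$\left(-249 - -125\right) - f = \left(-249 - -125\right) - 261 = \left(-249 + 125\right) - 261 = -124 - 261 = -385$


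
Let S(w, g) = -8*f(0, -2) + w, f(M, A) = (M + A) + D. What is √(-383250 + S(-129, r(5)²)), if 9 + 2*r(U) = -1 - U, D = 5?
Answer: I*√383403 ≈ 619.2*I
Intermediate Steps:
r(U) = -5 - U/2 (r(U) = -9/2 + (-1 - U)/2 = -9/2 + (-½ - U/2) = -5 - U/2)
f(M, A) = 5 + A + M (f(M, A) = (M + A) + 5 = (A + M) + 5 = 5 + A + M)
S(w, g) = -24 + w (S(w, g) = -8*(5 - 2 + 0) + w = -8*3 + w = -24 + w)
√(-383250 + S(-129, r(5)²)) = √(-383250 + (-24 - 129)) = √(-383250 - 153) = √(-383403) = I*√383403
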